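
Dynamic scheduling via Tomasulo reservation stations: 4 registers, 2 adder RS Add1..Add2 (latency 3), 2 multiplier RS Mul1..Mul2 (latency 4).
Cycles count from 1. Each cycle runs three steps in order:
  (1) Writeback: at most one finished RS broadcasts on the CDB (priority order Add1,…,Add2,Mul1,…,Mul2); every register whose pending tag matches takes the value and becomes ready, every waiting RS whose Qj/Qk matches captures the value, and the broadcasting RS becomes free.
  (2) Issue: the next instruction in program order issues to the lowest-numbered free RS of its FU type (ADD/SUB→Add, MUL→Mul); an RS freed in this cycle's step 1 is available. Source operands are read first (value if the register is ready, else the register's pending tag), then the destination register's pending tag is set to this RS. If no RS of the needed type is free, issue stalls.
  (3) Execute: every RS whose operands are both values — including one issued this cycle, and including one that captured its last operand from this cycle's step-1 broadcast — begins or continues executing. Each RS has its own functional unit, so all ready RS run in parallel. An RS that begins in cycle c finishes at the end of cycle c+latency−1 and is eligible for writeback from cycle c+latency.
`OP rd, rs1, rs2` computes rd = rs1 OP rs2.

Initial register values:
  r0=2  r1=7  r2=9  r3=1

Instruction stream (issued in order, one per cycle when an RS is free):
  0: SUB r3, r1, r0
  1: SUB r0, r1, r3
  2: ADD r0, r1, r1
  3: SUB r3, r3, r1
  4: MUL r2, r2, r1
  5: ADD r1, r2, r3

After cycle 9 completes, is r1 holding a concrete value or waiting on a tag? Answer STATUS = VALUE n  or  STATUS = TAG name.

  c1: issue SUB r3<-Add1  regs: r0:2,r1:7,r2:9,r3:Add1
  c2: issue SUB r0<-Add2  regs: r0:Add2,r1:7,r2:9,r3:Add1
  c3: stall  regs: r0:Add2,r1:7,r2:9,r3:Add1
  c4: CDB Add1=5; issue ADD r0<-Add1  regs: r0:Add1,r1:7,r2:9,r3:5
  c5: stall  regs: r0:Add1,r1:7,r2:9,r3:5
  c6: stall  regs: r0:Add1,r1:7,r2:9,r3:5
  c7: CDB Add1=14; issue SUB r3<-Add1  regs: r0:14,r1:7,r2:9,r3:Add1
  c8: CDB Add2=2; issue MUL r2<-Mul1  regs: r0:14,r1:7,r2:Mul1,r3:Add1
  c9: issue ADD r1<-Add2  regs: r0:14,r1:Add2,r2:Mul1,r3:Add1

STATUS = TAG Add2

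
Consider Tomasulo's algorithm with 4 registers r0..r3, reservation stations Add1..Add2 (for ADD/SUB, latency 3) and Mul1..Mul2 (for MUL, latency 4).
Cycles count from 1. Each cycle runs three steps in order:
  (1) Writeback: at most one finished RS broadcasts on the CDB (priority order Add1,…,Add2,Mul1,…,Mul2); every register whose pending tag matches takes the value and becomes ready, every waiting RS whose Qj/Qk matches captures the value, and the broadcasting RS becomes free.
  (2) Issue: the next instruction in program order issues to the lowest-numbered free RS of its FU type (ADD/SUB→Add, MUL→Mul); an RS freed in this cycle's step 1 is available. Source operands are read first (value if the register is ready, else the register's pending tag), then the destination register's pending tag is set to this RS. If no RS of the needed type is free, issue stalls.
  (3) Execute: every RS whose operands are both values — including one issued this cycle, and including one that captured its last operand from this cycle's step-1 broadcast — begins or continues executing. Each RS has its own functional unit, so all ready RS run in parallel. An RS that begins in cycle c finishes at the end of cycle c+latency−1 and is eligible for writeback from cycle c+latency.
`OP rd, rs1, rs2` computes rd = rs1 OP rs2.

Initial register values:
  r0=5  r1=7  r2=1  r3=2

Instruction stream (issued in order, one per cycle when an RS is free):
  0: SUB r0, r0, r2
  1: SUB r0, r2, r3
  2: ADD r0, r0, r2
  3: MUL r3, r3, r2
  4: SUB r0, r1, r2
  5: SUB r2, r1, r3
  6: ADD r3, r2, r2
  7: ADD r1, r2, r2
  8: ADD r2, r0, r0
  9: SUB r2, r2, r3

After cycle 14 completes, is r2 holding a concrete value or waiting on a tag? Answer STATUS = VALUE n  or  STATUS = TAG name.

STATUS = VALUE 5

cycle 1: issue SUB r0<-Add1 // r0:Add1,r1:7,r2:1,r3:2
cycle 2: issue SUB r0<-Add2 // r0:Add2,r1:7,r2:1,r3:2
cycle 3: stall // r0:Add2,r1:7,r2:1,r3:2
cycle 4: CDB Add1=4; issue ADD r0<-Add1 // r0:Add1,r1:7,r2:1,r3:2
cycle 5: CDB Add2=-1; issue MUL r3<-Mul1 // r0:Add1,r1:7,r2:1,r3:Mul1
cycle 6: issue SUB r0<-Add2 // r0:Add2,r1:7,r2:1,r3:Mul1
cycle 7: stall // r0:Add2,r1:7,r2:1,r3:Mul1
cycle 8: CDB Add1=0; issue SUB r2<-Add1 // r0:Add2,r1:7,r2:Add1,r3:Mul1
cycle 9: CDB Add2=6; issue ADD r3<-Add2 // r0:6,r1:7,r2:Add1,r3:Add2
cycle 10: CDB Mul1=2; stall // r0:6,r1:7,r2:Add1,r3:Add2
cycle 11: stall // r0:6,r1:7,r2:Add1,r3:Add2
cycle 12: stall // r0:6,r1:7,r2:Add1,r3:Add2
cycle 13: CDB Add1=5; issue ADD r1<-Add1 // r0:6,r1:Add1,r2:5,r3:Add2
cycle 14: stall // r0:6,r1:Add1,r2:5,r3:Add2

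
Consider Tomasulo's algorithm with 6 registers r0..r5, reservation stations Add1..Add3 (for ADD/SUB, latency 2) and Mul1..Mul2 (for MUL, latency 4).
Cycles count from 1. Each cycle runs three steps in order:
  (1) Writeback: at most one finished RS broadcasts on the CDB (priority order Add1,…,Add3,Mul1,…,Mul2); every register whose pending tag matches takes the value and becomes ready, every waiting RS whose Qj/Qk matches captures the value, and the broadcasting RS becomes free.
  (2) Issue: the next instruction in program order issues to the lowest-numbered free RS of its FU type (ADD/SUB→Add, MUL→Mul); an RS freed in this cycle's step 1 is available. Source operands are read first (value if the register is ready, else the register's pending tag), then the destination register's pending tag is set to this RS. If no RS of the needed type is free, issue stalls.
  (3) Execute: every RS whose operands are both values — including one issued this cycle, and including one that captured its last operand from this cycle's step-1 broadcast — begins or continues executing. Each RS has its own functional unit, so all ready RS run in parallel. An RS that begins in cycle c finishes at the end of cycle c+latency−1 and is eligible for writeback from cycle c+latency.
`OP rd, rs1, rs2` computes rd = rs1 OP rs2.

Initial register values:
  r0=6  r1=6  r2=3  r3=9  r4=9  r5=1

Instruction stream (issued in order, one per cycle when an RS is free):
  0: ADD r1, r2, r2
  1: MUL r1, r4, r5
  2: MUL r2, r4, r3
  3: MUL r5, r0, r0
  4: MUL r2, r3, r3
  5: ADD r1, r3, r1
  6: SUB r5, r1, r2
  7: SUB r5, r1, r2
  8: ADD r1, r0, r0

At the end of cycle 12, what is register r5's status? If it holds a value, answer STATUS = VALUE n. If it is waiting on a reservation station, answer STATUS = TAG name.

cycle 1: issue ADD r1<-Add1 // r0:6,r1:Add1,r2:3,r3:9,r4:9,r5:1
cycle 2: issue MUL r1<-Mul1 // r0:6,r1:Mul1,r2:3,r3:9,r4:9,r5:1
cycle 3: CDB Add1=6; issue MUL r2<-Mul2 // r0:6,r1:Mul1,r2:Mul2,r3:9,r4:9,r5:1
cycle 4: stall // r0:6,r1:Mul1,r2:Mul2,r3:9,r4:9,r5:1
cycle 5: stall // r0:6,r1:Mul1,r2:Mul2,r3:9,r4:9,r5:1
cycle 6: CDB Mul1=9; issue MUL r5<-Mul1 // r0:6,r1:9,r2:Mul2,r3:9,r4:9,r5:Mul1
cycle 7: CDB Mul2=81; issue MUL r2<-Mul2 // r0:6,r1:9,r2:Mul2,r3:9,r4:9,r5:Mul1
cycle 8: issue ADD r1<-Add1 // r0:6,r1:Add1,r2:Mul2,r3:9,r4:9,r5:Mul1
cycle 9: issue SUB r5<-Add2 // r0:6,r1:Add1,r2:Mul2,r3:9,r4:9,r5:Add2
cycle 10: CDB Add1=18; issue SUB r5<-Add1 // r0:6,r1:18,r2:Mul2,r3:9,r4:9,r5:Add1
cycle 11: CDB Mul1=36; issue ADD r1<-Add3 // r0:6,r1:Add3,r2:Mul2,r3:9,r4:9,r5:Add1
cycle 12: CDB Mul2=81 // r0:6,r1:Add3,r2:81,r3:9,r4:9,r5:Add1

STATUS = TAG Add1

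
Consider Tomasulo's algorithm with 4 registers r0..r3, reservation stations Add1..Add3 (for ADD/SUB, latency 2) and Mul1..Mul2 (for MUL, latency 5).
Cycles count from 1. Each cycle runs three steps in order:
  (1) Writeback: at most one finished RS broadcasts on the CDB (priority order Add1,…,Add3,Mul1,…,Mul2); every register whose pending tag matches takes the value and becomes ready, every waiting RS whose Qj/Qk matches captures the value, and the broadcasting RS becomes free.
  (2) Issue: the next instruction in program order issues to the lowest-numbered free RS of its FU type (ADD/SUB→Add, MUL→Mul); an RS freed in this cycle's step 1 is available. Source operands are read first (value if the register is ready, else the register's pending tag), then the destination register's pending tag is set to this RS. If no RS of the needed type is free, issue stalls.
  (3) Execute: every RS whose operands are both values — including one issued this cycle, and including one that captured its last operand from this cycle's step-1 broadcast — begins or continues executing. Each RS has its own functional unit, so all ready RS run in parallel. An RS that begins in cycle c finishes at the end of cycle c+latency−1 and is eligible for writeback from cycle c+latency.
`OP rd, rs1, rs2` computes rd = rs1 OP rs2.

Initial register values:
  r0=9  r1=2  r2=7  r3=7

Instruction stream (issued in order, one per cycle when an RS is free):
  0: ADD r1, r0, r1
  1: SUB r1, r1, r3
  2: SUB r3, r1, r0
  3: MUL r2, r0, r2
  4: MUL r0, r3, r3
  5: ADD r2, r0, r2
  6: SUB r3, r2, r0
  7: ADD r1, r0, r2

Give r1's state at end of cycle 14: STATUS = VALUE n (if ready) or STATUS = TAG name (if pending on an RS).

  c1: issue ADD r1<-Add1  regs: r0:9,r1:Add1,r2:7,r3:7
  c2: issue SUB r1<-Add2  regs: r0:9,r1:Add2,r2:7,r3:7
  c3: CDB Add1=11; issue SUB r3<-Add1  regs: r0:9,r1:Add2,r2:7,r3:Add1
  c4: issue MUL r2<-Mul1  regs: r0:9,r1:Add2,r2:Mul1,r3:Add1
  c5: CDB Add2=4; issue MUL r0<-Mul2  regs: r0:Mul2,r1:4,r2:Mul1,r3:Add1
  c6: issue ADD r2<-Add2  regs: r0:Mul2,r1:4,r2:Add2,r3:Add1
  c7: CDB Add1=-5; issue SUB r3<-Add1  regs: r0:Mul2,r1:4,r2:Add2,r3:Add1
  c8: issue ADD r1<-Add3  regs: r0:Mul2,r1:Add3,r2:Add2,r3:Add1
  c9: CDB Mul1=63  regs: r0:Mul2,r1:Add3,r2:Add2,r3:Add1
  c10: -  regs: r0:Mul2,r1:Add3,r2:Add2,r3:Add1
  c11: -  regs: r0:Mul2,r1:Add3,r2:Add2,r3:Add1
  c12: CDB Mul2=25  regs: r0:25,r1:Add3,r2:Add2,r3:Add1
  c13: -  regs: r0:25,r1:Add3,r2:Add2,r3:Add1
  c14: CDB Add2=88  regs: r0:25,r1:Add3,r2:88,r3:Add1

STATUS = TAG Add3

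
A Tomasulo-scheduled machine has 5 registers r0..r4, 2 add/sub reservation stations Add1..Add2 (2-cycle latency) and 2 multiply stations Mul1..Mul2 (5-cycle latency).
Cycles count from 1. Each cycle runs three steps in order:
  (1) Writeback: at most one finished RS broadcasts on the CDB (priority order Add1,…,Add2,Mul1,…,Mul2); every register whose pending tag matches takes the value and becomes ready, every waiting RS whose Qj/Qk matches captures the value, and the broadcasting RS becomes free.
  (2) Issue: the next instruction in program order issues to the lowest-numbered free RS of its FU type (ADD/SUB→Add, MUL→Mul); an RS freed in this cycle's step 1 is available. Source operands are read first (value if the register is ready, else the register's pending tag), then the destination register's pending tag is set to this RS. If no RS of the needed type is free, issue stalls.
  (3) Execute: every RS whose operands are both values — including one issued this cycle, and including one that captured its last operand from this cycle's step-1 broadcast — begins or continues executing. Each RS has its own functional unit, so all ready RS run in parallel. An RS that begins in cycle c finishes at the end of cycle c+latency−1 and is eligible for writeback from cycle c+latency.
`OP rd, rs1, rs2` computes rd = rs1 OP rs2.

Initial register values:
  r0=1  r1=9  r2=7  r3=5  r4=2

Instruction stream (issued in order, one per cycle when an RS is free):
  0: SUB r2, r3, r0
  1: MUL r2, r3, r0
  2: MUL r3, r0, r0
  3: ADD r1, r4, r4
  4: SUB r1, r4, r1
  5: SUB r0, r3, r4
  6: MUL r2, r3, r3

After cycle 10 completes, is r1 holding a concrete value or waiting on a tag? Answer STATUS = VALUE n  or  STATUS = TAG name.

c1: issue SUB r2<-Add1 | r0:1,r1:9,r2:Add1,r3:5,r4:2
c2: issue MUL r2<-Mul1 | r0:1,r1:9,r2:Mul1,r3:5,r4:2
c3: CDB Add1=4; issue MUL r3<-Mul2 | r0:1,r1:9,r2:Mul1,r3:Mul2,r4:2
c4: issue ADD r1<-Add1 | r0:1,r1:Add1,r2:Mul1,r3:Mul2,r4:2
c5: issue SUB r1<-Add2 | r0:1,r1:Add2,r2:Mul1,r3:Mul2,r4:2
c6: CDB Add1=4; issue SUB r0<-Add1 | r0:Add1,r1:Add2,r2:Mul1,r3:Mul2,r4:2
c7: CDB Mul1=5; issue MUL r2<-Mul1 | r0:Add1,r1:Add2,r2:Mul1,r3:Mul2,r4:2
c8: CDB Add2=-2 | r0:Add1,r1:-2,r2:Mul1,r3:Mul2,r4:2
c9: CDB Mul2=1 | r0:Add1,r1:-2,r2:Mul1,r3:1,r4:2
c10: - | r0:Add1,r1:-2,r2:Mul1,r3:1,r4:2

STATUS = VALUE -2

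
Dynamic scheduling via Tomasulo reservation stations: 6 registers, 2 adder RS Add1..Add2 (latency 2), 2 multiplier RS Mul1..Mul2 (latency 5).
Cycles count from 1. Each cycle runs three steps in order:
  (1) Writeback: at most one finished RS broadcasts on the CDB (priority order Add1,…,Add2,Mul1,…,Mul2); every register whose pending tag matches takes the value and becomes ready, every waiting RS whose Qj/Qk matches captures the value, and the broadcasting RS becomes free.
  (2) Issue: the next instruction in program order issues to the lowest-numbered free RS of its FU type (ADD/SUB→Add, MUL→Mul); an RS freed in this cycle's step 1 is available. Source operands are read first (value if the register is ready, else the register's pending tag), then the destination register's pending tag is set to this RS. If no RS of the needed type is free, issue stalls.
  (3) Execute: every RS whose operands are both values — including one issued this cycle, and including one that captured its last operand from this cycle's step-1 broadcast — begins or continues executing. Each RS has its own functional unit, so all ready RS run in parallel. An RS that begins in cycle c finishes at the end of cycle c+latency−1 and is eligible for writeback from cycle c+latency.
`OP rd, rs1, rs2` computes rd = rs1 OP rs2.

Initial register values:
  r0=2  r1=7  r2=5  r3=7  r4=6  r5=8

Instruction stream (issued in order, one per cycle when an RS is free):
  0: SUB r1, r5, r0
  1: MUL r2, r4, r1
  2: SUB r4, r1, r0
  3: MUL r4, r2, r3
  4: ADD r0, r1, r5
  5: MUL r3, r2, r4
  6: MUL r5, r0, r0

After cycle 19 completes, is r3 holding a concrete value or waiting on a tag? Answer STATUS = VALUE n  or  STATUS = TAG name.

STATUS = VALUE 9072

cycle 1: issue SUB r1<-Add1 // r0:2,r1:Add1,r2:5,r3:7,r4:6,r5:8
cycle 2: issue MUL r2<-Mul1 // r0:2,r1:Add1,r2:Mul1,r3:7,r4:6,r5:8
cycle 3: CDB Add1=6; issue SUB r4<-Add1 // r0:2,r1:6,r2:Mul1,r3:7,r4:Add1,r5:8
cycle 4: issue MUL r4<-Mul2 // r0:2,r1:6,r2:Mul1,r3:7,r4:Mul2,r5:8
cycle 5: CDB Add1=4; issue ADD r0<-Add1 // r0:Add1,r1:6,r2:Mul1,r3:7,r4:Mul2,r5:8
cycle 6: stall // r0:Add1,r1:6,r2:Mul1,r3:7,r4:Mul2,r5:8
cycle 7: CDB Add1=14; stall // r0:14,r1:6,r2:Mul1,r3:7,r4:Mul2,r5:8
cycle 8: CDB Mul1=36; issue MUL r3<-Mul1 // r0:14,r1:6,r2:36,r3:Mul1,r4:Mul2,r5:8
cycle 9: stall // r0:14,r1:6,r2:36,r3:Mul1,r4:Mul2,r5:8
cycle 10: stall // r0:14,r1:6,r2:36,r3:Mul1,r4:Mul2,r5:8
cycle 11: stall // r0:14,r1:6,r2:36,r3:Mul1,r4:Mul2,r5:8
cycle 12: stall // r0:14,r1:6,r2:36,r3:Mul1,r4:Mul2,r5:8
cycle 13: CDB Mul2=252; issue MUL r5<-Mul2 // r0:14,r1:6,r2:36,r3:Mul1,r4:252,r5:Mul2
cycle 14: - // r0:14,r1:6,r2:36,r3:Mul1,r4:252,r5:Mul2
cycle 15: - // r0:14,r1:6,r2:36,r3:Mul1,r4:252,r5:Mul2
cycle 16: - // r0:14,r1:6,r2:36,r3:Mul1,r4:252,r5:Mul2
cycle 17: - // r0:14,r1:6,r2:36,r3:Mul1,r4:252,r5:Mul2
cycle 18: CDB Mul1=9072 // r0:14,r1:6,r2:36,r3:9072,r4:252,r5:Mul2
cycle 19: CDB Mul2=196 // r0:14,r1:6,r2:36,r3:9072,r4:252,r5:196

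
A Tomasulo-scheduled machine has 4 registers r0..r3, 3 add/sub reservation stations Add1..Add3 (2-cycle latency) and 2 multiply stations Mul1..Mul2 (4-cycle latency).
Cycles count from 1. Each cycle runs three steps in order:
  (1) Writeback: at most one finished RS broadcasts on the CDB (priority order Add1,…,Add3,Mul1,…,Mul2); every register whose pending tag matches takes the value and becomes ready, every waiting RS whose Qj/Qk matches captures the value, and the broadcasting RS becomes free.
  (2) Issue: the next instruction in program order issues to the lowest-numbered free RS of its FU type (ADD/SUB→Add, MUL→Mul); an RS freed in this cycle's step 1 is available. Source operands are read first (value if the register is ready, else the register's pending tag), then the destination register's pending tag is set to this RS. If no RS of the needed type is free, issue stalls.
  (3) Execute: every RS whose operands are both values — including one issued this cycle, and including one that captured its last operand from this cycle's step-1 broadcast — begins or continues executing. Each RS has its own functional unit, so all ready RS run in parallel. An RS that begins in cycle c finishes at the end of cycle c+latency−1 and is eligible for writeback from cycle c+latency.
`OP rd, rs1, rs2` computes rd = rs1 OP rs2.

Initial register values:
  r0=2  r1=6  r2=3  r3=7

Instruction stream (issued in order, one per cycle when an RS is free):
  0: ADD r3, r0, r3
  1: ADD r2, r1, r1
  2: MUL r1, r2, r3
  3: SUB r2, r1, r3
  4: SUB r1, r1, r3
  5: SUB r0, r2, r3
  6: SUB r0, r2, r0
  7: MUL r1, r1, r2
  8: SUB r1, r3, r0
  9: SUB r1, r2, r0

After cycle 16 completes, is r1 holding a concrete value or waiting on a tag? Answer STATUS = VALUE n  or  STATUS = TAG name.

cycle 1: issue ADD r3<-Add1 // r0:2,r1:6,r2:3,r3:Add1
cycle 2: issue ADD r2<-Add2 // r0:2,r1:6,r2:Add2,r3:Add1
cycle 3: CDB Add1=9; issue MUL r1<-Mul1 // r0:2,r1:Mul1,r2:Add2,r3:9
cycle 4: CDB Add2=12; issue SUB r2<-Add1 // r0:2,r1:Mul1,r2:Add1,r3:9
cycle 5: issue SUB r1<-Add2 // r0:2,r1:Add2,r2:Add1,r3:9
cycle 6: issue SUB r0<-Add3 // r0:Add3,r1:Add2,r2:Add1,r3:9
cycle 7: stall // r0:Add3,r1:Add2,r2:Add1,r3:9
cycle 8: CDB Mul1=108; stall // r0:Add3,r1:Add2,r2:Add1,r3:9
cycle 9: stall // r0:Add3,r1:Add2,r2:Add1,r3:9
cycle 10: CDB Add1=99; issue SUB r0<-Add1 // r0:Add1,r1:Add2,r2:99,r3:9
cycle 11: CDB Add2=99; issue MUL r1<-Mul1 // r0:Add1,r1:Mul1,r2:99,r3:9
cycle 12: CDB Add3=90; issue SUB r1<-Add2 // r0:Add1,r1:Add2,r2:99,r3:9
cycle 13: issue SUB r1<-Add3 // r0:Add1,r1:Add3,r2:99,r3:9
cycle 14: CDB Add1=9 // r0:9,r1:Add3,r2:99,r3:9
cycle 15: CDB Mul1=9801 // r0:9,r1:Add3,r2:99,r3:9
cycle 16: CDB Add2=0 // r0:9,r1:Add3,r2:99,r3:9

STATUS = TAG Add3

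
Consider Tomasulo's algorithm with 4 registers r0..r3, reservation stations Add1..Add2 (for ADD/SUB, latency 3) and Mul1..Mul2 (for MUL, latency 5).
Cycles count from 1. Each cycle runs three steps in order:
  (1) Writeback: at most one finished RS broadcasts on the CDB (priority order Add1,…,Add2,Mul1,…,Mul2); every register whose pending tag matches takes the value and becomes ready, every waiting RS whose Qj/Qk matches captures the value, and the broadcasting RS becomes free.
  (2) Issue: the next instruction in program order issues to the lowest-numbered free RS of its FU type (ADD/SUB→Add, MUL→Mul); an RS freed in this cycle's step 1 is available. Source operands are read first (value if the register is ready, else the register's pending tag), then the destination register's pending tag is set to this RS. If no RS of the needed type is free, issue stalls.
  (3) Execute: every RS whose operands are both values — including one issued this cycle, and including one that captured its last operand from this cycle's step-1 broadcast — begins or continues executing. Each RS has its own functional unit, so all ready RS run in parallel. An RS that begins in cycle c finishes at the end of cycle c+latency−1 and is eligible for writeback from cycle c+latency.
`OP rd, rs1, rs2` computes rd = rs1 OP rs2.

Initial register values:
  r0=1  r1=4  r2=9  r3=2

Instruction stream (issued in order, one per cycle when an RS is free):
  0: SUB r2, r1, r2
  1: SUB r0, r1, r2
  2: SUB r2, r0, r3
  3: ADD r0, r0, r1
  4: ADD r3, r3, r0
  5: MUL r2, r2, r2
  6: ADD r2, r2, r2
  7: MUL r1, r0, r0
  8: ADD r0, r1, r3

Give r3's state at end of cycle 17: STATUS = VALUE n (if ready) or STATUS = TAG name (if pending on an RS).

STATUS = VALUE 15

c1: issue SUB r2<-Add1 | r0:1,r1:4,r2:Add1,r3:2
c2: issue SUB r0<-Add2 | r0:Add2,r1:4,r2:Add1,r3:2
c3: stall | r0:Add2,r1:4,r2:Add1,r3:2
c4: CDB Add1=-5; issue SUB r2<-Add1 | r0:Add2,r1:4,r2:Add1,r3:2
c5: stall | r0:Add2,r1:4,r2:Add1,r3:2
c6: stall | r0:Add2,r1:4,r2:Add1,r3:2
c7: CDB Add2=9; issue ADD r0<-Add2 | r0:Add2,r1:4,r2:Add1,r3:2
c8: stall | r0:Add2,r1:4,r2:Add1,r3:2
c9: stall | r0:Add2,r1:4,r2:Add1,r3:2
c10: CDB Add1=7; issue ADD r3<-Add1 | r0:Add2,r1:4,r2:7,r3:Add1
c11: CDB Add2=13; issue MUL r2<-Mul1 | r0:13,r1:4,r2:Mul1,r3:Add1
c12: issue ADD r2<-Add2 | r0:13,r1:4,r2:Add2,r3:Add1
c13: issue MUL r1<-Mul2 | r0:13,r1:Mul2,r2:Add2,r3:Add1
c14: CDB Add1=15; issue ADD r0<-Add1 | r0:Add1,r1:Mul2,r2:Add2,r3:15
c15: - | r0:Add1,r1:Mul2,r2:Add2,r3:15
c16: CDB Mul1=49 | r0:Add1,r1:Mul2,r2:Add2,r3:15
c17: - | r0:Add1,r1:Mul2,r2:Add2,r3:15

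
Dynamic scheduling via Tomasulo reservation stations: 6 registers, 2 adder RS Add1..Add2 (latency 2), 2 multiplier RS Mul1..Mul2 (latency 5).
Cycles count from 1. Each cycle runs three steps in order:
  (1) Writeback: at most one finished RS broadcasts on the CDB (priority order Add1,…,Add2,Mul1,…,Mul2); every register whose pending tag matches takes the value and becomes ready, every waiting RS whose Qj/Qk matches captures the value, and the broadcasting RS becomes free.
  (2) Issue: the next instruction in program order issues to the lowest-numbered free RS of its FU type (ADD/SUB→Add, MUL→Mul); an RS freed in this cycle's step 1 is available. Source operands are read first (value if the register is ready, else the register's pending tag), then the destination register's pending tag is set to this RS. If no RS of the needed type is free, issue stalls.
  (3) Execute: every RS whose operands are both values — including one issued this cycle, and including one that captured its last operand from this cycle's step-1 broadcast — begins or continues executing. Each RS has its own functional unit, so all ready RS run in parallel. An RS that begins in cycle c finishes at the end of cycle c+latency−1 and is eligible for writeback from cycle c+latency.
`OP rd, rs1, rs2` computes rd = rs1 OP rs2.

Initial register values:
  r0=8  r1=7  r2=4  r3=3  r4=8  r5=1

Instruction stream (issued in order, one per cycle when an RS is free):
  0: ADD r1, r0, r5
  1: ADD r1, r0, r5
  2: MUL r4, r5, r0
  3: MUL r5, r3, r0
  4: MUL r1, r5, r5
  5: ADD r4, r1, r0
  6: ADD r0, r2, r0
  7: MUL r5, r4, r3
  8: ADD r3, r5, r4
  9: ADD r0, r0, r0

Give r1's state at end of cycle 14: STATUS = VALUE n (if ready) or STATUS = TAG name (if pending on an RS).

STATUS = VALUE 576

cycle 1: issue ADD r1<-Add1 // r0:8,r1:Add1,r2:4,r3:3,r4:8,r5:1
cycle 2: issue ADD r1<-Add2 // r0:8,r1:Add2,r2:4,r3:3,r4:8,r5:1
cycle 3: CDB Add1=9; issue MUL r4<-Mul1 // r0:8,r1:Add2,r2:4,r3:3,r4:Mul1,r5:1
cycle 4: CDB Add2=9; issue MUL r5<-Mul2 // r0:8,r1:9,r2:4,r3:3,r4:Mul1,r5:Mul2
cycle 5: stall // r0:8,r1:9,r2:4,r3:3,r4:Mul1,r5:Mul2
cycle 6: stall // r0:8,r1:9,r2:4,r3:3,r4:Mul1,r5:Mul2
cycle 7: stall // r0:8,r1:9,r2:4,r3:3,r4:Mul1,r5:Mul2
cycle 8: CDB Mul1=8; issue MUL r1<-Mul1 // r0:8,r1:Mul1,r2:4,r3:3,r4:8,r5:Mul2
cycle 9: CDB Mul2=24; issue ADD r4<-Add1 // r0:8,r1:Mul1,r2:4,r3:3,r4:Add1,r5:24
cycle 10: issue ADD r0<-Add2 // r0:Add2,r1:Mul1,r2:4,r3:3,r4:Add1,r5:24
cycle 11: issue MUL r5<-Mul2 // r0:Add2,r1:Mul1,r2:4,r3:3,r4:Add1,r5:Mul2
cycle 12: CDB Add2=12; issue ADD r3<-Add2 // r0:12,r1:Mul1,r2:4,r3:Add2,r4:Add1,r5:Mul2
cycle 13: stall // r0:12,r1:Mul1,r2:4,r3:Add2,r4:Add1,r5:Mul2
cycle 14: CDB Mul1=576; stall // r0:12,r1:576,r2:4,r3:Add2,r4:Add1,r5:Mul2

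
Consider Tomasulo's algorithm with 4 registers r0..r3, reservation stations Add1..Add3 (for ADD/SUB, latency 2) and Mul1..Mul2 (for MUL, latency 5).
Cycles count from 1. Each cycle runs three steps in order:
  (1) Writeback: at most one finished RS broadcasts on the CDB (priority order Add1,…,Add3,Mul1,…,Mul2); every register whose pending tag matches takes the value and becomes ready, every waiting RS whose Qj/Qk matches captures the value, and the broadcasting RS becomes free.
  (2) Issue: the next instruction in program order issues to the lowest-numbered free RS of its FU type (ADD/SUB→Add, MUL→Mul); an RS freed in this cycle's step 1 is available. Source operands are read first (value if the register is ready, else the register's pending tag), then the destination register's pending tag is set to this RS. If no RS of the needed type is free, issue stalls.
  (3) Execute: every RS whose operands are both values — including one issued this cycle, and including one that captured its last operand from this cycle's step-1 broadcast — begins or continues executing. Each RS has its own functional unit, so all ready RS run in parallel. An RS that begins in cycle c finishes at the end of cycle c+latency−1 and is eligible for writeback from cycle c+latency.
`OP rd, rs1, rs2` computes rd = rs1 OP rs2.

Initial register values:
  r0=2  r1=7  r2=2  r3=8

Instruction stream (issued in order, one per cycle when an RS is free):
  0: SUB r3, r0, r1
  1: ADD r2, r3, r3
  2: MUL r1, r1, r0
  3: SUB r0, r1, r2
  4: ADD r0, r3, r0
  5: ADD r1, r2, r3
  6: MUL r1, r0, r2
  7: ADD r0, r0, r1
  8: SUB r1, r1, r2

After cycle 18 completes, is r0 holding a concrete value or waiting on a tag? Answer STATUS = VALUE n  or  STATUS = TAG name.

STATUS = TAG Add3

cycle 1: issue SUB r3<-Add1 // r0:2,r1:7,r2:2,r3:Add1
cycle 2: issue ADD r2<-Add2 // r0:2,r1:7,r2:Add2,r3:Add1
cycle 3: CDB Add1=-5; issue MUL r1<-Mul1 // r0:2,r1:Mul1,r2:Add2,r3:-5
cycle 4: issue SUB r0<-Add1 // r0:Add1,r1:Mul1,r2:Add2,r3:-5
cycle 5: CDB Add2=-10; issue ADD r0<-Add2 // r0:Add2,r1:Mul1,r2:-10,r3:-5
cycle 6: issue ADD r1<-Add3 // r0:Add2,r1:Add3,r2:-10,r3:-5
cycle 7: issue MUL r1<-Mul2 // r0:Add2,r1:Mul2,r2:-10,r3:-5
cycle 8: CDB Add3=-15; issue ADD r0<-Add3 // r0:Add3,r1:Mul2,r2:-10,r3:-5
cycle 9: CDB Mul1=14; stall // r0:Add3,r1:Mul2,r2:-10,r3:-5
cycle 10: stall // r0:Add3,r1:Mul2,r2:-10,r3:-5
cycle 11: CDB Add1=24; issue SUB r1<-Add1 // r0:Add3,r1:Add1,r2:-10,r3:-5
cycle 12: - // r0:Add3,r1:Add1,r2:-10,r3:-5
cycle 13: CDB Add2=19 // r0:Add3,r1:Add1,r2:-10,r3:-5
cycle 14: - // r0:Add3,r1:Add1,r2:-10,r3:-5
cycle 15: - // r0:Add3,r1:Add1,r2:-10,r3:-5
cycle 16: - // r0:Add3,r1:Add1,r2:-10,r3:-5
cycle 17: - // r0:Add3,r1:Add1,r2:-10,r3:-5
cycle 18: CDB Mul2=-190 // r0:Add3,r1:Add1,r2:-10,r3:-5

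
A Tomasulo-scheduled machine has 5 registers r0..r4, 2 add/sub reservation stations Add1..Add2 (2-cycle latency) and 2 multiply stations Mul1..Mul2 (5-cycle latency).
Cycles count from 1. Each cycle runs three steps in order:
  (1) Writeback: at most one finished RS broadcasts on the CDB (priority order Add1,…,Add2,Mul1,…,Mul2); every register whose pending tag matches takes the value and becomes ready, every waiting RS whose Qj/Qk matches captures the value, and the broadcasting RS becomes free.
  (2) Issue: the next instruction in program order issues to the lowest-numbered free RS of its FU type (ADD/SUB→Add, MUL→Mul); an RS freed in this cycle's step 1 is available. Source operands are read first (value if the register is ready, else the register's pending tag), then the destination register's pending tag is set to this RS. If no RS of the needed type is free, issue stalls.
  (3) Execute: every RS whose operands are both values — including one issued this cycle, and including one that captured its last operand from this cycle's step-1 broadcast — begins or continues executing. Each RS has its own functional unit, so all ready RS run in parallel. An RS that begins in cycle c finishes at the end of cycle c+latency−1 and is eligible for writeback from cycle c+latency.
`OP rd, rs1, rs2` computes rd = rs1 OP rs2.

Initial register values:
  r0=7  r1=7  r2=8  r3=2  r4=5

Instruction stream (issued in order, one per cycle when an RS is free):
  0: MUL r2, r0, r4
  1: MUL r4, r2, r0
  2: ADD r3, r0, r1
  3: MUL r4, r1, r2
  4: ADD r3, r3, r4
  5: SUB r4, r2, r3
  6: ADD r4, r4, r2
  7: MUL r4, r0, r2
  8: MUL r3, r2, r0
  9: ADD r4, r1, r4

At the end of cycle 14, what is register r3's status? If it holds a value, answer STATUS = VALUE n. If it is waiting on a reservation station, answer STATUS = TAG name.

STATUS = VALUE 259

c1: issue MUL r2<-Mul1 | r0:7,r1:7,r2:Mul1,r3:2,r4:5
c2: issue MUL r4<-Mul2 | r0:7,r1:7,r2:Mul1,r3:2,r4:Mul2
c3: issue ADD r3<-Add1 | r0:7,r1:7,r2:Mul1,r3:Add1,r4:Mul2
c4: stall | r0:7,r1:7,r2:Mul1,r3:Add1,r4:Mul2
c5: CDB Add1=14; stall | r0:7,r1:7,r2:Mul1,r3:14,r4:Mul2
c6: CDB Mul1=35; issue MUL r4<-Mul1 | r0:7,r1:7,r2:35,r3:14,r4:Mul1
c7: issue ADD r3<-Add1 | r0:7,r1:7,r2:35,r3:Add1,r4:Mul1
c8: issue SUB r4<-Add2 | r0:7,r1:7,r2:35,r3:Add1,r4:Add2
c9: stall | r0:7,r1:7,r2:35,r3:Add1,r4:Add2
c10: stall | r0:7,r1:7,r2:35,r3:Add1,r4:Add2
c11: CDB Mul1=245; stall | r0:7,r1:7,r2:35,r3:Add1,r4:Add2
c12: CDB Mul2=245; stall | r0:7,r1:7,r2:35,r3:Add1,r4:Add2
c13: CDB Add1=259; issue ADD r4<-Add1 | r0:7,r1:7,r2:35,r3:259,r4:Add1
c14: issue MUL r4<-Mul1 | r0:7,r1:7,r2:35,r3:259,r4:Mul1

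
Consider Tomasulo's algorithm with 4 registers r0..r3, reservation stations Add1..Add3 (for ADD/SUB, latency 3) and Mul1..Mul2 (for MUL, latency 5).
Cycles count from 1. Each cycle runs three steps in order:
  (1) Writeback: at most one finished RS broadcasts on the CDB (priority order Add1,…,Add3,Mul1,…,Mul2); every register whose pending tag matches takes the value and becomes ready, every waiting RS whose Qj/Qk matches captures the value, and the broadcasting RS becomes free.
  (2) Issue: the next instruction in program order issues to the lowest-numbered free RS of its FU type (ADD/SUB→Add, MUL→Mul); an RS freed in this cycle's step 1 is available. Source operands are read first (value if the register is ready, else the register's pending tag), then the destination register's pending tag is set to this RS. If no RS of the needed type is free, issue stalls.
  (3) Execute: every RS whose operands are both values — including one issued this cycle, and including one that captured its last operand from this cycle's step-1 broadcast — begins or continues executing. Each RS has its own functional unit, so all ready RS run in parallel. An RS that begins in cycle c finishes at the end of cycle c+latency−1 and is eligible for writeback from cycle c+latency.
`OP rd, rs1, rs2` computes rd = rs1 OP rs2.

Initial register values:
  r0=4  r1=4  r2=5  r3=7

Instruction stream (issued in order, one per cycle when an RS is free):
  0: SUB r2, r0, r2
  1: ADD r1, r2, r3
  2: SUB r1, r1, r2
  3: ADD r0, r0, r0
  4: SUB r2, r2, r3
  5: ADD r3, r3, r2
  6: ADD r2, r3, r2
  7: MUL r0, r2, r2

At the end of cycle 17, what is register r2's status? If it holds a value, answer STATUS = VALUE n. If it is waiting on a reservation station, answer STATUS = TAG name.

STATUS = VALUE -9

cycle 1: issue SUB r2<-Add1 // r0:4,r1:4,r2:Add1,r3:7
cycle 2: issue ADD r1<-Add2 // r0:4,r1:Add2,r2:Add1,r3:7
cycle 3: issue SUB r1<-Add3 // r0:4,r1:Add3,r2:Add1,r3:7
cycle 4: CDB Add1=-1; issue ADD r0<-Add1 // r0:Add1,r1:Add3,r2:-1,r3:7
cycle 5: stall // r0:Add1,r1:Add3,r2:-1,r3:7
cycle 6: stall // r0:Add1,r1:Add3,r2:-1,r3:7
cycle 7: CDB Add1=8; issue SUB r2<-Add1 // r0:8,r1:Add3,r2:Add1,r3:7
cycle 8: CDB Add2=6; issue ADD r3<-Add2 // r0:8,r1:Add3,r2:Add1,r3:Add2
cycle 9: stall // r0:8,r1:Add3,r2:Add1,r3:Add2
cycle 10: CDB Add1=-8; issue ADD r2<-Add1 // r0:8,r1:Add3,r2:Add1,r3:Add2
cycle 11: CDB Add3=7; issue MUL r0<-Mul1 // r0:Mul1,r1:7,r2:Add1,r3:Add2
cycle 12: - // r0:Mul1,r1:7,r2:Add1,r3:Add2
cycle 13: CDB Add2=-1 // r0:Mul1,r1:7,r2:Add1,r3:-1
cycle 14: - // r0:Mul1,r1:7,r2:Add1,r3:-1
cycle 15: - // r0:Mul1,r1:7,r2:Add1,r3:-1
cycle 16: CDB Add1=-9 // r0:Mul1,r1:7,r2:-9,r3:-1
cycle 17: - // r0:Mul1,r1:7,r2:-9,r3:-1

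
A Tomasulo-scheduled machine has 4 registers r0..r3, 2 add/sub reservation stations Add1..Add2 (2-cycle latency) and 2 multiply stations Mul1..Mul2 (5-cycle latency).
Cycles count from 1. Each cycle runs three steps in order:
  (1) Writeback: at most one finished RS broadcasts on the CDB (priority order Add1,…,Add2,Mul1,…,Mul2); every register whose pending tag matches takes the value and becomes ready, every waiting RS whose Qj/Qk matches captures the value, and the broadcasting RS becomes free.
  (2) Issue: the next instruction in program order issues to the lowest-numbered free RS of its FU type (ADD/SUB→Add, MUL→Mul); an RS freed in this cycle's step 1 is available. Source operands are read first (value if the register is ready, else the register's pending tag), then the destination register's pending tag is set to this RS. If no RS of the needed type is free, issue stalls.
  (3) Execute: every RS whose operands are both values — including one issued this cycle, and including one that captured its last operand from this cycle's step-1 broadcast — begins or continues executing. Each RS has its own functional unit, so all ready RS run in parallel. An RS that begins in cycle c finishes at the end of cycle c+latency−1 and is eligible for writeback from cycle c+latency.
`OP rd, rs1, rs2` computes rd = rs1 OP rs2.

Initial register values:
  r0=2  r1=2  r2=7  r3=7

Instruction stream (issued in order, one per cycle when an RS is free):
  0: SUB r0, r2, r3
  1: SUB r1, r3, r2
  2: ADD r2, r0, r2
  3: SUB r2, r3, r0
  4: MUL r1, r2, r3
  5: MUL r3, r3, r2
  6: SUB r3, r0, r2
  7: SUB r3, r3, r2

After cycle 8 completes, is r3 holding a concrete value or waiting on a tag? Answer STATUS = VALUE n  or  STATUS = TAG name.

cycle 1: issue SUB r0<-Add1 // r0:Add1,r1:2,r2:7,r3:7
cycle 2: issue SUB r1<-Add2 // r0:Add1,r1:Add2,r2:7,r3:7
cycle 3: CDB Add1=0; issue ADD r2<-Add1 // r0:0,r1:Add2,r2:Add1,r3:7
cycle 4: CDB Add2=0; issue SUB r2<-Add2 // r0:0,r1:0,r2:Add2,r3:7
cycle 5: CDB Add1=7; issue MUL r1<-Mul1 // r0:0,r1:Mul1,r2:Add2,r3:7
cycle 6: CDB Add2=7; issue MUL r3<-Mul2 // r0:0,r1:Mul1,r2:7,r3:Mul2
cycle 7: issue SUB r3<-Add1 // r0:0,r1:Mul1,r2:7,r3:Add1
cycle 8: issue SUB r3<-Add2 // r0:0,r1:Mul1,r2:7,r3:Add2

STATUS = TAG Add2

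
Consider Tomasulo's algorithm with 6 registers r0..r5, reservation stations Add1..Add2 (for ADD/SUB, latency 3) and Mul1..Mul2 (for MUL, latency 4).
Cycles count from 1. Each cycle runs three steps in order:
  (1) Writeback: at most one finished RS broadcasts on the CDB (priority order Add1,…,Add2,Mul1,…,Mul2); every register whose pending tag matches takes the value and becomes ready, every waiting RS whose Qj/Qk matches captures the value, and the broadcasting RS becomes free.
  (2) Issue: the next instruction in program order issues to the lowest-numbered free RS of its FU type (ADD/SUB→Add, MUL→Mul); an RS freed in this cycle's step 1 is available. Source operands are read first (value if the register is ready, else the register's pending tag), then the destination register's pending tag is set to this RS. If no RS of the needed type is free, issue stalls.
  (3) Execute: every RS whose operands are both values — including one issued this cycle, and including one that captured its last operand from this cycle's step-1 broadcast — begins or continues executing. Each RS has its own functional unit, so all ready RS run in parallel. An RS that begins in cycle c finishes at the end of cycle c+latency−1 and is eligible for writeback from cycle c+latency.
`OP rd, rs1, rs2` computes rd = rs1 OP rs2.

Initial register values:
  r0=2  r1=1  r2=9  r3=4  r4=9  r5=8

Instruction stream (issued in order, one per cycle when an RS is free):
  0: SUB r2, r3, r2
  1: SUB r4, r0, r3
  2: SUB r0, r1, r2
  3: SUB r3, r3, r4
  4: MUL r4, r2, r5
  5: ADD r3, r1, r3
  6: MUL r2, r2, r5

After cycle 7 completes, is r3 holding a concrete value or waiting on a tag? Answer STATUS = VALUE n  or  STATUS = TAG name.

STATUS = TAG Add1

c1: issue SUB r2<-Add1 | r0:2,r1:1,r2:Add1,r3:4,r4:9,r5:8
c2: issue SUB r4<-Add2 | r0:2,r1:1,r2:Add1,r3:4,r4:Add2,r5:8
c3: stall | r0:2,r1:1,r2:Add1,r3:4,r4:Add2,r5:8
c4: CDB Add1=-5; issue SUB r0<-Add1 | r0:Add1,r1:1,r2:-5,r3:4,r4:Add2,r5:8
c5: CDB Add2=-2; issue SUB r3<-Add2 | r0:Add1,r1:1,r2:-5,r3:Add2,r4:-2,r5:8
c6: issue MUL r4<-Mul1 | r0:Add1,r1:1,r2:-5,r3:Add2,r4:Mul1,r5:8
c7: CDB Add1=6; issue ADD r3<-Add1 | r0:6,r1:1,r2:-5,r3:Add1,r4:Mul1,r5:8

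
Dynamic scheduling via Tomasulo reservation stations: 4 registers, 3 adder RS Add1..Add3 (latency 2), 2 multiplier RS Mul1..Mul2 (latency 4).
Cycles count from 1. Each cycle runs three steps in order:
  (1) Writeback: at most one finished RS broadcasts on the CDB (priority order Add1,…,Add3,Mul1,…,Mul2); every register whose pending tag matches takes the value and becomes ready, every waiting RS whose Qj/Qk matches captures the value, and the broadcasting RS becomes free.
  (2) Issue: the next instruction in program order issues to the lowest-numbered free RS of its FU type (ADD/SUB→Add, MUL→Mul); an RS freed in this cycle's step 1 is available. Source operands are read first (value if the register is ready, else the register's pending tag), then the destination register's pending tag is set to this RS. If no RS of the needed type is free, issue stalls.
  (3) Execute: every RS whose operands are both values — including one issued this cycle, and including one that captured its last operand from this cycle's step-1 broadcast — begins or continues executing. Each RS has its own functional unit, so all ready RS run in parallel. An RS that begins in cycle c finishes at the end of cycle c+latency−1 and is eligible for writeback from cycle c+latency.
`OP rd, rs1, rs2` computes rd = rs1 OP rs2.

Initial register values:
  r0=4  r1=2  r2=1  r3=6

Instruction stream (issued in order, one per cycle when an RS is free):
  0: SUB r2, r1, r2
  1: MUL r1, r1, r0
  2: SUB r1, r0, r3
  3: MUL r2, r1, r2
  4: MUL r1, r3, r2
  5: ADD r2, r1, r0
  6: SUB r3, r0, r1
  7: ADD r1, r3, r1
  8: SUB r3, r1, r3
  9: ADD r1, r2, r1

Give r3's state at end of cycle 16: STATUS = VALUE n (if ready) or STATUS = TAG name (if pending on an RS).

STATUS = TAG Add1

cycle 1: issue SUB r2<-Add1 // r0:4,r1:2,r2:Add1,r3:6
cycle 2: issue MUL r1<-Mul1 // r0:4,r1:Mul1,r2:Add1,r3:6
cycle 3: CDB Add1=1; issue SUB r1<-Add1 // r0:4,r1:Add1,r2:1,r3:6
cycle 4: issue MUL r2<-Mul2 // r0:4,r1:Add1,r2:Mul2,r3:6
cycle 5: CDB Add1=-2; stall // r0:4,r1:-2,r2:Mul2,r3:6
cycle 6: CDB Mul1=8; issue MUL r1<-Mul1 // r0:4,r1:Mul1,r2:Mul2,r3:6
cycle 7: issue ADD r2<-Add1 // r0:4,r1:Mul1,r2:Add1,r3:6
cycle 8: issue SUB r3<-Add2 // r0:4,r1:Mul1,r2:Add1,r3:Add2
cycle 9: CDB Mul2=-2; issue ADD r1<-Add3 // r0:4,r1:Add3,r2:Add1,r3:Add2
cycle 10: stall // r0:4,r1:Add3,r2:Add1,r3:Add2
cycle 11: stall // r0:4,r1:Add3,r2:Add1,r3:Add2
cycle 12: stall // r0:4,r1:Add3,r2:Add1,r3:Add2
cycle 13: CDB Mul1=-12; stall // r0:4,r1:Add3,r2:Add1,r3:Add2
cycle 14: stall // r0:4,r1:Add3,r2:Add1,r3:Add2
cycle 15: CDB Add1=-8; issue SUB r3<-Add1 // r0:4,r1:Add3,r2:-8,r3:Add1
cycle 16: CDB Add2=16; issue ADD r1<-Add2 // r0:4,r1:Add2,r2:-8,r3:Add1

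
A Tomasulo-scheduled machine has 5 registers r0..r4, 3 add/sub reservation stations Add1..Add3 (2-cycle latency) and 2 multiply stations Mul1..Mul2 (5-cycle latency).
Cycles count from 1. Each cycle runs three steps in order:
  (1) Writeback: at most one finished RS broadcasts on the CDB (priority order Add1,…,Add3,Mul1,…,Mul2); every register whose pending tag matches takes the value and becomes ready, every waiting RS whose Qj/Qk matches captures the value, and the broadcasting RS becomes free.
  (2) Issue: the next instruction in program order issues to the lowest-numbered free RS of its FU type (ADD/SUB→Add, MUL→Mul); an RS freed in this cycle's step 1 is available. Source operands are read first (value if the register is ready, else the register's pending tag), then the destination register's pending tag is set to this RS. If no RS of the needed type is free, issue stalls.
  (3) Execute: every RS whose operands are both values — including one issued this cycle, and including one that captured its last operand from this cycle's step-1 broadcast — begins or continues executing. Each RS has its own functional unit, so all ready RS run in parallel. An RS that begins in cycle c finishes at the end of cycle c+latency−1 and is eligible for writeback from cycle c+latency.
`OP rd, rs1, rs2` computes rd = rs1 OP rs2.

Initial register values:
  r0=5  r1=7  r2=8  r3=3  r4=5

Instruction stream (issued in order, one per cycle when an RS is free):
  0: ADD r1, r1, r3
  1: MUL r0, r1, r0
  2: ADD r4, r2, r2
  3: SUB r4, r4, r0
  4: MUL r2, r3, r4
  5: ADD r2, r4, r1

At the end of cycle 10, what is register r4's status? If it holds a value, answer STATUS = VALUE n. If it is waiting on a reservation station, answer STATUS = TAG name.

STATUS = VALUE -34

cycle 1: issue ADD r1<-Add1 // r0:5,r1:Add1,r2:8,r3:3,r4:5
cycle 2: issue MUL r0<-Mul1 // r0:Mul1,r1:Add1,r2:8,r3:3,r4:5
cycle 3: CDB Add1=10; issue ADD r4<-Add1 // r0:Mul1,r1:10,r2:8,r3:3,r4:Add1
cycle 4: issue SUB r4<-Add2 // r0:Mul1,r1:10,r2:8,r3:3,r4:Add2
cycle 5: CDB Add1=16; issue MUL r2<-Mul2 // r0:Mul1,r1:10,r2:Mul2,r3:3,r4:Add2
cycle 6: issue ADD r2<-Add1 // r0:Mul1,r1:10,r2:Add1,r3:3,r4:Add2
cycle 7: - // r0:Mul1,r1:10,r2:Add1,r3:3,r4:Add2
cycle 8: CDB Mul1=50 // r0:50,r1:10,r2:Add1,r3:3,r4:Add2
cycle 9: - // r0:50,r1:10,r2:Add1,r3:3,r4:Add2
cycle 10: CDB Add2=-34 // r0:50,r1:10,r2:Add1,r3:3,r4:-34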